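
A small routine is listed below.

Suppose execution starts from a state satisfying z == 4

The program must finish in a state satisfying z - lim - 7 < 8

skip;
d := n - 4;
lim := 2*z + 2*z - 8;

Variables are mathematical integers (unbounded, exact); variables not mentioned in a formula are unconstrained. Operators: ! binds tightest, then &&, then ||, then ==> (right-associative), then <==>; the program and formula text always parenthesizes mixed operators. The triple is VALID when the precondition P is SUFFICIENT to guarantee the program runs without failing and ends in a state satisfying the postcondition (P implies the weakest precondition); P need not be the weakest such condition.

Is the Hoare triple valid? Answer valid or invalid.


Working backward. After the program, the postcondition z - lim - 7 < 8 must hold; in canonical form it is z < lim + 15.
Before lim := 2*z + 2*z - 8: 3*z > -7
Before d := n - 4: 3*z > -7
Before skip: 3*z > -7
The weakest precondition is 3*z > -7.
Check whether z == 4 implies it.
Every state satisfying the precondition satisfies the weakest precondition: the implication holds.
Answer: valid


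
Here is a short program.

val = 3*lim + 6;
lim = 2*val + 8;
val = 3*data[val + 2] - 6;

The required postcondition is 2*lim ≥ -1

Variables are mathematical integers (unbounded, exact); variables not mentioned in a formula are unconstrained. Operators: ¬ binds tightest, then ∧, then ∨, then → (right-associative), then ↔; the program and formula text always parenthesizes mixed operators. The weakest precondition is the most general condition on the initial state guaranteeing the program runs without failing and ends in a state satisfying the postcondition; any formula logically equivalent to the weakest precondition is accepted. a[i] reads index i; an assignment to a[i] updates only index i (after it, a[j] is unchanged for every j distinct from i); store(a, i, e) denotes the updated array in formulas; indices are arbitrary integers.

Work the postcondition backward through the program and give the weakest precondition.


Working backward. After the program, 2*lim ≥ -1 must hold.
Before val := 3*data[val + 2] - 6: 2*lim ≥ -1
Before lim := 2*val + 8: 4*val ≥ -17
Before val := 3*lim + 6: 12*lim ≥ -41
Answer: WP = 12*lim ≥ -41


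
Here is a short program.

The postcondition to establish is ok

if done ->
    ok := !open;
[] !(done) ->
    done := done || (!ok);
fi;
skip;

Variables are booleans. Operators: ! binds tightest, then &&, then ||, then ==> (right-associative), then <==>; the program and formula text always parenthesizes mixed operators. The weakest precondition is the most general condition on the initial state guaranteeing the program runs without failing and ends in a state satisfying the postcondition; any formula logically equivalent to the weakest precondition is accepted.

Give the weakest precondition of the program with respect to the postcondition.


Working backward. After the program, ok must hold.
Before skip: ok
Then branch requires !open; else branch requires ok.
Before the if: (done ==> (!open)) && ((!done) ==> ok)
Answer: WP = (done ==> (!open)) && ((!done) ==> ok)


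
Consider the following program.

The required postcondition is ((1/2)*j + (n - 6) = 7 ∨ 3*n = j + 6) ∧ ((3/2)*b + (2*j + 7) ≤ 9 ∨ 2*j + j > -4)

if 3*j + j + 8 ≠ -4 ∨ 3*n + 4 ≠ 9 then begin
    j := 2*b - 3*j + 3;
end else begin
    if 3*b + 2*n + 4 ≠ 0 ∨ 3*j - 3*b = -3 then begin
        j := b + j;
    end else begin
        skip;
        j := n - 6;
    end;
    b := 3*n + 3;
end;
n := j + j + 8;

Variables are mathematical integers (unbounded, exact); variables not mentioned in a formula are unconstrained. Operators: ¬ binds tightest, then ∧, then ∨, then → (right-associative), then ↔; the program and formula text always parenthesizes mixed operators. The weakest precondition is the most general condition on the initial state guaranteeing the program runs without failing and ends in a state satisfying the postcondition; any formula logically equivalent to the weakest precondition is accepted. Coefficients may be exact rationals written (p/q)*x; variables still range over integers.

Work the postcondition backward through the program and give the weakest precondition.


Working backward. After the program, the postcondition ((1/2)*j + (n - 6) = 7 ∨ 3*n = j + 6) ∧ ((3/2)*b + (2*j + 7) ≤ 9 ∨ 2*j + j > -4) must hold; in canonical form it is ((1/2)*j + n = 13 ∨ 3*n = j + 6) ∧ ((3/2)*b + 2*j ≤ 2 ∨ 3*j > -4).
Before n := j + j + 8: ((5/2)*j = 5 ∨ 5*j = -18) ∧ ((3/2)*b + 2*j ≤ 2 ∨ 3*j > -4)
Then branch requires (5*b = (15/2)*j - 5/2 ∨ 10*b = 15*j - 33) ∧ ((11/2)*b ≤ 6*j - 4 ∨ 6*b > 9*j - 13); else branch requires ((3*b + 2*n ≠ -4 ∨ 3*j = 3*b - 3) → (((5/2)*b + (5/2)*j = 5 ∨ 5*b + 5*j = -18) ∧ (2*b + 2*j + (9/2)*n ≤ -5/2 ∨ 3*b + 3*j > -4))) ∧ ((¬(3*b + 2*n ≠ -4 ∨ 3*j = 3*b - 3)) → (((5/2)*n = 20 ∨ 5*n = 12) ∧ ((13/2)*n ≤ 19/2 ∨ 3*n > 14))).
Before the if: ((4*j ≠ -12 ∨ 3*n ≠ 5) → ((5*b = (15/2)*j - 5/2 ∨ 10*b = 15*j - 33) ∧ ((11/2)*b ≤ 6*j - 4 ∨ 6*b > 9*j - 13))) ∧ ((¬(4*j ≠ -12 ∨ 3*n ≠ 5)) → (((3*b + 2*n ≠ -4 ∨ 3*j = 3*b - 3) → (((5/2)*b + (5/2)*j = 5 ∨ 5*b + 5*j = -18) ∧ (2*b + 2*j + (9/2)*n ≤ -5/2 ∨ 3*b + 3*j > -4))) ∧ ((¬(3*b + 2*n ≠ -4 ∨ 3*j = 3*b - 3)) → (((5/2)*n = 20 ∨ 5*n = 12) ∧ ((13/2)*n ≤ 19/2 ∨ 3*n > 14)))))
Answer: WP = ((4*j ≠ -12 ∨ 3*n ≠ 5) → ((5*b = (15/2)*j - 5/2 ∨ 10*b = 15*j - 33) ∧ ((11/2)*b ≤ 6*j - 4 ∨ 6*b > 9*j - 13))) ∧ ((¬(4*j ≠ -12 ∨ 3*n ≠ 5)) → (((3*b + 2*n ≠ -4 ∨ 3*j = 3*b - 3) → (((5/2)*b + (5/2)*j = 5 ∨ 5*b + 5*j = -18) ∧ (2*b + 2*j + (9/2)*n ≤ -5/2 ∨ 3*b + 3*j > -4))) ∧ ((¬(3*b + 2*n ≠ -4 ∨ 3*j = 3*b - 3)) → (((5/2)*n = 20 ∨ 5*n = 12) ∧ ((13/2)*n ≤ 19/2 ∨ 3*n > 14)))))


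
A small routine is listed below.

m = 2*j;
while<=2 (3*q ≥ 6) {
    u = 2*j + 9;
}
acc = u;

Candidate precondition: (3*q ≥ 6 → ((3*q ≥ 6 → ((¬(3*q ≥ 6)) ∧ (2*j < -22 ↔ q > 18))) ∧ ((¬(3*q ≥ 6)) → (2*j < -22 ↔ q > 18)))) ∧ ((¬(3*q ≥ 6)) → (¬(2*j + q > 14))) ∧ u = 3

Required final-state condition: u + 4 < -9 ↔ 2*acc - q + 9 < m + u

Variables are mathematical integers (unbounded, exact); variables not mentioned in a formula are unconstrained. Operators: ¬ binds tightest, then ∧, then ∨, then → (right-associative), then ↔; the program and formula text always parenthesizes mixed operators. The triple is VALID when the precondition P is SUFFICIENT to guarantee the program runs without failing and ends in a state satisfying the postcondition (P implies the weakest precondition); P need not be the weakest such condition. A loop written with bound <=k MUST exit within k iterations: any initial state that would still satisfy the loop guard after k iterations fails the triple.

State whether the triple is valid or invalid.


Working backward. After the program, the postcondition u + 4 < -9 ↔ 2*acc - q + 9 < m + u must hold; in canonical form it is u < -13 ↔ 2*acc < m + q + u - 9.
Before acc := u: u < -13 ↔ u < m + q - 9
Before the loop (bound <=2), unroll the exhaustion recursion (WP_0 = exit-now case; WP_j = one more guarded iteration, up to j = 2):
  WP_0: (¬(3*q ≥ 6)) ∧ (u < -13 ↔ u < m + q - 9)
  WP_1: (3*q ≥ 6 → ((¬(3*q ≥ 6)) ∧ (2*j < -22 ↔ 2*j < m + q - 18))) ∧ ((¬(3*q ≥ 6)) → (u < -13 ↔ u < m + q - 9))
  WP_2: (3*q ≥ 6 → ((3*q ≥ 6 → ((¬(3*q ≥ 6)) ∧ (2*j < -22 ↔ 2*j < m + q - 18))) ∧ ((¬(3*q ≥ 6)) → (2*j < -22 ↔ 2*j < m + q - 18)))) ∧ ((¬(3*q ≥ 6)) → (u < -13 ↔ u < m + q - 9))
So before the loop: (3*q ≥ 6 → ((3*q ≥ 6 → ((¬(3*q ≥ 6)) ∧ (2*j < -22 ↔ 2*j < m + q - 18))) ∧ ((¬(3*q ≥ 6)) → (2*j < -22 ↔ 2*j < m + q - 18)))) ∧ ((¬(3*q ≥ 6)) → (u < -13 ↔ u < m + q - 9))
Before m := 2*j: (3*q ≥ 6 → ((3*q ≥ 6 → ((¬(3*q ≥ 6)) ∧ (2*j < -22 ↔ q > 18))) ∧ ((¬(3*q ≥ 6)) → (2*j < -22 ↔ q > 18)))) ∧ ((¬(3*q ≥ 6)) → (u < -13 ↔ u < 2*j + q - 9))
The weakest precondition is (3*q ≥ 6 → ((3*q ≥ 6 → ((¬(3*q ≥ 6)) ∧ (2*j < -22 ↔ q > 18))) ∧ ((¬(3*q ≥ 6)) → (2*j < -22 ↔ q > 18)))) ∧ ((¬(3*q ≥ 6)) → (u < -13 ↔ u < 2*j + q - 9)).
Check whether (3*q ≥ 6 → ((3*q ≥ 6 → ((¬(3*q ≥ 6)) ∧ (2*j < -22 ↔ q > 18))) ∧ ((¬(3*q ≥ 6)) → (2*j < -22 ↔ q > 18)))) ∧ ((¬(3*q ≥ 6)) → (¬(2*j + q > 14))) ∧ u = 3 implies it.
Countermodel: at the initial state j = 6, q = 1, u = 3, the precondition holds but the weakest precondition fails.
Answer: invalid


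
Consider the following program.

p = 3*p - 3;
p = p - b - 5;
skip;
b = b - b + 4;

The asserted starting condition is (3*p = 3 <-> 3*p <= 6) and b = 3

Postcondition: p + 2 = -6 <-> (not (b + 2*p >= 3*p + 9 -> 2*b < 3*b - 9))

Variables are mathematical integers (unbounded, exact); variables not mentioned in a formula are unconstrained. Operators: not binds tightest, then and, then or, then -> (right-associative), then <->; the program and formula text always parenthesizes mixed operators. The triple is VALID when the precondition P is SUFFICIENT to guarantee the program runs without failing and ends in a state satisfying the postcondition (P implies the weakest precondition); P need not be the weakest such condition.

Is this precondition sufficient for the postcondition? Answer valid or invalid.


Working backward. After the program, the postcondition p + 2 = -6 <-> (not (b + 2*p >= 3*p + 9 -> 2*b < 3*b - 9)) must hold; in canonical form it is p = -8 <-> (not (b >= p + 9 -> b > 9)).
Before b := b - b + 4: p = -8 <-> p <= -5
Before skip: p = -8 <-> p <= -5
Before p := p - b - 5: p = b - 3 <-> p <= b
Before p := 3*p - 3: 3*p = b <-> 3*p <= b + 3
The weakest precondition is 3*p = b <-> 3*p <= b + 3.
Check whether (3*p = 3 <-> 3*p <= 6) and b = 3 implies it.
Every state satisfying the precondition satisfies the weakest precondition: the implication holds.
Answer: valid


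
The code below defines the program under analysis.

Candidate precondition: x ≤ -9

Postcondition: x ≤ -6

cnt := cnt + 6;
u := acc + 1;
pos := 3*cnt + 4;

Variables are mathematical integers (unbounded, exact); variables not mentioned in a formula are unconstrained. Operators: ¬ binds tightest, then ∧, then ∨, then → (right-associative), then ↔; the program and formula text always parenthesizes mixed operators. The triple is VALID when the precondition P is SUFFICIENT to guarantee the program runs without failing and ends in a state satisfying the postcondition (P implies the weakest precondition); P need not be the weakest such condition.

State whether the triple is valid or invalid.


Working backward. After the program, x ≤ -6 must hold.
Before pos := 3*cnt + 4: x ≤ -6
Before u := acc + 1: x ≤ -6
Before cnt := cnt + 6: x ≤ -6
The weakest precondition is x ≤ -6.
Check whether x ≤ -9 implies it.
Every state satisfying the precondition satisfies the weakest precondition: the implication holds.
Answer: valid


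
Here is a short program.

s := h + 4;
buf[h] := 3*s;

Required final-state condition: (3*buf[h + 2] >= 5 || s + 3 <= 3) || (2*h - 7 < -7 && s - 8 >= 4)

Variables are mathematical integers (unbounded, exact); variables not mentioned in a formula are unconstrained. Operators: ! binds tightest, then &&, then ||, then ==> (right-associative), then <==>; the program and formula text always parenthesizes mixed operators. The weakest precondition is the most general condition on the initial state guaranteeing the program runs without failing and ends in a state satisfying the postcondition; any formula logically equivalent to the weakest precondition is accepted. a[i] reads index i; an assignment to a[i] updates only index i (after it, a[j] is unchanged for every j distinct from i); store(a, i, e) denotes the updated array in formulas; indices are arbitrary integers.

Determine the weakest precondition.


Working backward. After the program, the postcondition (3*buf[h + 2] >= 5 || s + 3 <= 3) || (2*h - 7 < -7 && s - 8 >= 4) must hold; in canonical form it is 3*buf[h + 2] >= 5 || s <= 0 || (2*h < 0 && s >= 12).
Before buf[h] := 3*s: 3*store(buf, h, 3*s)[h + 2] >= 5 || s <= 0 || (2*h < 0 && s >= 12)
Before s := h + 4: 3*store(buf, h, 3*h + 12)[h + 2] >= 5 || h <= -4 || (2*h < 0 && h >= 8)
Answer: WP = 3*store(buf, h, 3*h + 12)[h + 2] >= 5 || h <= -4 || (2*h < 0 && h >= 8)


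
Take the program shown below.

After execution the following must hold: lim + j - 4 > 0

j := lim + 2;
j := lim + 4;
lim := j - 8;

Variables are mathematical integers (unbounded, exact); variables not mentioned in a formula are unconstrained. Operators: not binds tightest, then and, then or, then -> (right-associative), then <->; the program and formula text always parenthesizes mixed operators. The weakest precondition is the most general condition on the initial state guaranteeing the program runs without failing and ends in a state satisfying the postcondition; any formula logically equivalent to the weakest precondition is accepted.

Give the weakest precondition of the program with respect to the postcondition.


Working backward. After the program, the postcondition lim + j - 4 > 0 must hold; in canonical form it is j + lim > 4.
Before lim := j - 8: 2*j > 12
Before j := lim + 4: 2*lim > 4
Before j := lim + 2: 2*lim > 4
Answer: WP = 2*lim > 4


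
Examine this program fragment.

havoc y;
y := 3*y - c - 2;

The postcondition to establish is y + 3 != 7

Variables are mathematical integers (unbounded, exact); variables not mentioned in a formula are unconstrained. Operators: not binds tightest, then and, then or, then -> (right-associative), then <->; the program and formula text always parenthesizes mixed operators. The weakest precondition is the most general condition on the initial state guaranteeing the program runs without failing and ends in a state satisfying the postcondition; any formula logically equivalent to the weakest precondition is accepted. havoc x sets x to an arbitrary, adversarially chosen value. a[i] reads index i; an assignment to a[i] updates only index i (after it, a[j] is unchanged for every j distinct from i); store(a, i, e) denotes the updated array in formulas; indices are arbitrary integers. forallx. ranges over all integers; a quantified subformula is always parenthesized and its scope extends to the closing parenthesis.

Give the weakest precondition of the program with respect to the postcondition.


Working backward. After the program, the postcondition y + 3 != 7 must hold; in canonical form it is y != 4.
Before y := 3*y - c - 2: 3*y != c + 6
Before havoc y: forall y_1. 3*y_1 != c + 6
Answer: WP = forall y_1. 3*y_1 != c + 6


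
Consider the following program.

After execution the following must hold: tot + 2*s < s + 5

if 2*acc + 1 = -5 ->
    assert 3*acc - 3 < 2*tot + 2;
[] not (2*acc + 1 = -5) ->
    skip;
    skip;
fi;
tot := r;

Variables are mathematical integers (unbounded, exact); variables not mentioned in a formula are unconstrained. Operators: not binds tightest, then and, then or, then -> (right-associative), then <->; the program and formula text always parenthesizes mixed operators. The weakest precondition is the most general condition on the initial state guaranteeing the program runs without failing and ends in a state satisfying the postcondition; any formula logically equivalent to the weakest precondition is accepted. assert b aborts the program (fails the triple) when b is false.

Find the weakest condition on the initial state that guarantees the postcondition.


Working backward. After the program, the postcondition tot + 2*s < s + 5 must hold; in canonical form it is s + tot < 5.
Before tot := r: r + s < 5
Then branch requires 3*acc < 2*tot + 5 and r + s < 5; else branch requires r + s < 5.
Before the if: (2*acc = -6 -> (3*acc < 2*tot + 5 and r + s < 5)) and ((not (2*acc = -6)) -> r + s < 5)
Answer: WP = (2*acc = -6 -> (3*acc < 2*tot + 5 and r + s < 5)) and ((not (2*acc = -6)) -> r + s < 5)


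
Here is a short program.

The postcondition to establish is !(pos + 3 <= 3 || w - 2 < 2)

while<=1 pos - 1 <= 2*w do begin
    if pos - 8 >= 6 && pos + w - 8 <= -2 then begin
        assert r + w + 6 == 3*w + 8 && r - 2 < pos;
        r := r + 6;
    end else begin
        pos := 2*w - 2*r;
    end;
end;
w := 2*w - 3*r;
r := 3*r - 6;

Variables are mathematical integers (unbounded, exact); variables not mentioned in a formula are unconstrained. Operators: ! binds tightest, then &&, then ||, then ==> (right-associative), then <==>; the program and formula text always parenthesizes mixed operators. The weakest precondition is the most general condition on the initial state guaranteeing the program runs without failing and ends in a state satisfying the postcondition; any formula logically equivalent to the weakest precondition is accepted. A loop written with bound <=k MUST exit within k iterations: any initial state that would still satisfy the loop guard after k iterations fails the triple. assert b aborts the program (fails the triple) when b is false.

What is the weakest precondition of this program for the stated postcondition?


Working backward. After the program, the postcondition !(pos + 3 <= 3 || w - 2 < 2) must hold; in canonical form it is !(pos <= 0 || w < 4).
Before r := 3*r - 6: !(pos <= 0 || w < 4)
Before w := 2*w - 3*r: !(pos <= 0 || 2*w < 3*r + 4)
Before the loop (bound <=1), unroll the exhaustion recursion (WP_0 = exit-now case; WP_j = one more guarded iteration, up to j = 1):
  WP_0: (!(pos <= 2*w + 1)) && (!(pos <= 0 || 2*w < 3*r + 4))
  WP_1: (pos <= 2*w + 1 ==> (((pos >= 14 && pos + w <= 6) ==> (r == 2*w + 2 && r < pos + 2 && (!(pos <= 2*w + 1)) && (!(pos <= 0 || 2*w < 3*r + 22)))) && ((!(pos >= 14 && pos + w <= 6)) ==> ((!(2*r >= -1)) && (!(2*w <= 2*r || 2*w < 3*r + 4)))))) && ((!(pos <= 2*w + 1)) ==> (!(pos <= 0 || 2*w < 3*r + 4)))
So before the loop: (pos <= 2*w + 1 ==> (((pos >= 14 && pos + w <= 6) ==> (r == 2*w + 2 && r < pos + 2 && (!(pos <= 2*w + 1)) && (!(pos <= 0 || 2*w < 3*r + 22)))) && ((!(pos >= 14 && pos + w <= 6)) ==> ((!(2*r >= -1)) && (!(2*w <= 2*r || 2*w < 3*r + 4)))))) && ((!(pos <= 2*w + 1)) ==> (!(pos <= 0 || 2*w < 3*r + 4)))
Answer: WP = (pos <= 2*w + 1 ==> (((pos >= 14 && pos + w <= 6) ==> (r == 2*w + 2 && r < pos + 2 && (!(pos <= 2*w + 1)) && (!(pos <= 0 || 2*w < 3*r + 22)))) && ((!(pos >= 14 && pos + w <= 6)) ==> ((!(2*r >= -1)) && (!(2*w <= 2*r || 2*w < 3*r + 4)))))) && ((!(pos <= 2*w + 1)) ==> (!(pos <= 0 || 2*w < 3*r + 4)))


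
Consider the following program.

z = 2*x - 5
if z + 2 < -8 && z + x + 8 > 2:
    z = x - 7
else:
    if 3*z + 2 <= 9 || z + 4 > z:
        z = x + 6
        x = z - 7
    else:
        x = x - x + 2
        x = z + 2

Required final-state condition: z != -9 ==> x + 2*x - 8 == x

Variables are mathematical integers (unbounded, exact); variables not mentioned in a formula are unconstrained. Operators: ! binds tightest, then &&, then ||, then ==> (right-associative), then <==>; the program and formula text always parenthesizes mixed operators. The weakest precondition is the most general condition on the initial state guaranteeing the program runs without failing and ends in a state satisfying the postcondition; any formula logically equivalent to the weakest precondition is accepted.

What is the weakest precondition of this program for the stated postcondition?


Working backward. After the program, the postcondition z != -9 ==> x + 2*x - 8 == x must hold; in canonical form it is z != -9 ==> 2*x == 8.
Then branch requires x != -2 ==> 2*x == 8; else branch requires x != -15 ==> 2*x == 10.
Before the if: ((z < -10 && x + z > -6) ==> (x != -2 ==> 2*x == 8)) && ((!(z < -10 && x + z > -6)) ==> (x != -15 ==> 2*x == 10))
Before z := 2*x - 5: ((2*x < -5 && 3*x > -1) ==> (x != -2 ==> 2*x == 8)) && ((!(2*x < -5 && 3*x > -1)) ==> (x != -15 ==> 2*x == 10))
Answer: WP = ((2*x < -5 && 3*x > -1) ==> (x != -2 ==> 2*x == 8)) && ((!(2*x < -5 && 3*x > -1)) ==> (x != -15 ==> 2*x == 10))


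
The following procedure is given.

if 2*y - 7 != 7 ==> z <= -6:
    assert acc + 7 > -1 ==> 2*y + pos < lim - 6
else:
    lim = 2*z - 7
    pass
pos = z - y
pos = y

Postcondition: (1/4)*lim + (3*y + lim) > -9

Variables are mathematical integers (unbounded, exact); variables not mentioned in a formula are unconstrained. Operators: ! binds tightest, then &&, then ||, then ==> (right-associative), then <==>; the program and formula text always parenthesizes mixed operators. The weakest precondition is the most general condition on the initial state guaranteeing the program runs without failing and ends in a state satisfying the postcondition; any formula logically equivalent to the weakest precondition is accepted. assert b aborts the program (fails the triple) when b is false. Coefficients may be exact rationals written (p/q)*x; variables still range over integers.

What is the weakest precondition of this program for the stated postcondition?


Working backward. After the program, the postcondition (1/4)*lim + (3*y + lim) > -9 must hold; in canonical form it is (5/4)*lim + 3*y > -9.
Before pos := y: (5/4)*lim + 3*y > -9
Before pos := z - y: (5/4)*lim + 3*y > -9
Then branch requires (acc > -8 ==> pos + 2*y < lim - 6) && (5/4)*lim + 3*y > -9; else branch requires 3*y + (5/2)*z > -1/4.
Before the if: ((2*y != 14 ==> z <= -6) ==> ((acc > -8 ==> pos + 2*y < lim - 6) && (5/4)*lim + 3*y > -9)) && ((!(2*y != 14 ==> z <= -6)) ==> 3*y + (5/2)*z > -1/4)
Answer: WP = ((2*y != 14 ==> z <= -6) ==> ((acc > -8 ==> pos + 2*y < lim - 6) && (5/4)*lim + 3*y > -9)) && ((!(2*y != 14 ==> z <= -6)) ==> 3*y + (5/2)*z > -1/4)


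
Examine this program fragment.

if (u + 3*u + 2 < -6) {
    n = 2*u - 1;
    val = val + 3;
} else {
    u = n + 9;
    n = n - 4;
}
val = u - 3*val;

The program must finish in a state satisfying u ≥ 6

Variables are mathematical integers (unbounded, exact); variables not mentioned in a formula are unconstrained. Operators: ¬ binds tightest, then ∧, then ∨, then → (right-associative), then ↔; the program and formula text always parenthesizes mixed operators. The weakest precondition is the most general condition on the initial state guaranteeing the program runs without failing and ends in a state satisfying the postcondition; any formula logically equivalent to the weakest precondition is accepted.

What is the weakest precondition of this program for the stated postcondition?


Working backward. After the program, u ≥ 6 must hold.
Before val := u - 3*val: u ≥ 6
Then branch requires u ≥ 6; else branch requires n ≥ -3.
Before the if: (4*u < -8 → u ≥ 6) ∧ ((¬(4*u < -8)) → n ≥ -3)
Answer: WP = (4*u < -8 → u ≥ 6) ∧ ((¬(4*u < -8)) → n ≥ -3)


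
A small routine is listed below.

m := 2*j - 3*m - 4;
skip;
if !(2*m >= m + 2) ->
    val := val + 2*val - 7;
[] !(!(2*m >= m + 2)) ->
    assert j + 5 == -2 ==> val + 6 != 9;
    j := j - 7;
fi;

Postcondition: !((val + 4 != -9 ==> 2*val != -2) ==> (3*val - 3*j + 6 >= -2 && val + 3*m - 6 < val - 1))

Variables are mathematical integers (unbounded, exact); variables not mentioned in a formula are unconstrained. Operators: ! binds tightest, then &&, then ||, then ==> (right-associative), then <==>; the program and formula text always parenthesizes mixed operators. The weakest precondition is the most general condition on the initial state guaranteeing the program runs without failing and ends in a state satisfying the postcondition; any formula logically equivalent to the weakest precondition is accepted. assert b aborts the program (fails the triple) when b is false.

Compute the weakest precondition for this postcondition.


Working backward. After the program, the postcondition !((val + 4 != -9 ==> 2*val != -2) ==> (3*val - 3*j + 6 >= -2 && val + 3*m - 6 < val - 1)) must hold; in canonical form it is !((val != -13 ==> 2*val != -2) ==> (3*val >= 3*j - 8 && 3*m < 5)).
Then branch requires !((3*val != -6 ==> 6*val != 12) ==> (9*val >= 3*j + 13 && 3*m < 5)); else branch requires (j == -7 ==> val != 3) && (!((val != -13 ==> 2*val != -2) ==> (3*val >= 3*j - 29 && 3*m < 5))).
Before the if: ((!(m >= 2)) ==> (!((3*val != -6 ==> 6*val != 12) ==> (9*val >= 3*j + 13 && 3*m < 5)))) && (m >= 2 ==> ((j == -7 ==> val != 3) && (!((val != -13 ==> 2*val != -2) ==> (3*val >= 3*j - 29 && 3*m < 5)))))
Before skip: ((!(m >= 2)) ==> (!((3*val != -6 ==> 6*val != 12) ==> (9*val >= 3*j + 13 && 3*m < 5)))) && (m >= 2 ==> ((j == -7 ==> val != 3) && (!((val != -13 ==> 2*val != -2) ==> (3*val >= 3*j - 29 && 3*m < 5)))))
Before m := 2*j - 3*m - 4: ((!(2*j >= 3*m + 6)) ==> (!((3*val != -6 ==> 6*val != 12) ==> (9*val >= 3*j + 13 && 6*j < 9*m + 17)))) && (2*j >= 3*m + 6 ==> ((j == -7 ==> val != 3) && (!((val != -13 ==> 2*val != -2) ==> (3*val >= 3*j - 29 && 6*j < 9*m + 17)))))
Answer: WP = ((!(2*j >= 3*m + 6)) ==> (!((3*val != -6 ==> 6*val != 12) ==> (9*val >= 3*j + 13 && 6*j < 9*m + 17)))) && (2*j >= 3*m + 6 ==> ((j == -7 ==> val != 3) && (!((val != -13 ==> 2*val != -2) ==> (3*val >= 3*j - 29 && 6*j < 9*m + 17)))))


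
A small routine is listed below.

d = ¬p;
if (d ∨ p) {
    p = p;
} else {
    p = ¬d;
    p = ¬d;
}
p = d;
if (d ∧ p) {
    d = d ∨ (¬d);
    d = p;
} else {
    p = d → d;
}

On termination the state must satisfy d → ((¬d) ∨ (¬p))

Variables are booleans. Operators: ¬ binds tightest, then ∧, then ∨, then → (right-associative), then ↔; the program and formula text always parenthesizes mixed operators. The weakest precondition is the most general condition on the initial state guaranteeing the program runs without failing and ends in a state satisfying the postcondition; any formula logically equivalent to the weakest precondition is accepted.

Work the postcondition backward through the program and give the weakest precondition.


Working backward. After the program, d → ((¬d) ∨ (¬p)) must hold.
Then branch requires p → (¬p); else branch requires d → (¬d).
Before the if: ((d ∧ p) → (p → (¬p))) ∧ ((¬(d ∧ p)) → (d → (¬d)))
Before p := d: (d → (d → (¬d))) ∧ ((¬d) → (d → (¬d)))
Then branch requires (d → (d → (¬d))) ∧ ((¬d) → (d → (¬d))); else branch requires (d → (d → (¬d))) ∧ ((¬d) → (d → (¬d))).
Before the if: ((d ∨ p) → ((d → (d → (¬d))) ∧ ((¬d) → (d → (¬d))))) ∧ ((¬(d ∨ p)) → ((d → (d → (¬d))) ∧ ((¬d) → (d → (¬d)))))
Before d := ¬p: ((¬p) → ((¬p) → p)) ∧ (p → ((¬p) → p))
Answer: WP = ((¬p) → ((¬p) → p)) ∧ (p → ((¬p) → p))


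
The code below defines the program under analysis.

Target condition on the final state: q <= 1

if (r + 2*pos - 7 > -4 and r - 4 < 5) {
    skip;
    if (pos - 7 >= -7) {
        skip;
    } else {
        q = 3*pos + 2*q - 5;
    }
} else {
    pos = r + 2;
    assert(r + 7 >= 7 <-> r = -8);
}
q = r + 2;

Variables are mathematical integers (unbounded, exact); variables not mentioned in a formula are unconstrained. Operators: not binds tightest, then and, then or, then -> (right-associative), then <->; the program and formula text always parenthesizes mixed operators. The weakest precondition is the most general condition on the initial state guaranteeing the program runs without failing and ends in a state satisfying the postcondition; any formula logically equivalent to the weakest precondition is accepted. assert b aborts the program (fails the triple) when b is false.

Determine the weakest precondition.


Working backward. After the program, q <= 1 must hold.
Before q := r + 2: r <= -1
Then branch requires (pos >= 0 -> r <= -1) and ((not (pos >= 0)) -> r <= -1); else branch requires (r >= 0 <-> r = -8) and r <= -1.
Before the if: ((2*pos + r > 3 and r < 9) -> ((pos >= 0 -> r <= -1) and ((not (pos >= 0)) -> r <= -1))) and ((not (2*pos + r > 3 and r < 9)) -> ((r >= 0 <-> r = -8) and r <= -1))
Answer: WP = ((2*pos + r > 3 and r < 9) -> ((pos >= 0 -> r <= -1) and ((not (pos >= 0)) -> r <= -1))) and ((not (2*pos + r > 3 and r < 9)) -> ((r >= 0 <-> r = -8) and r <= -1))


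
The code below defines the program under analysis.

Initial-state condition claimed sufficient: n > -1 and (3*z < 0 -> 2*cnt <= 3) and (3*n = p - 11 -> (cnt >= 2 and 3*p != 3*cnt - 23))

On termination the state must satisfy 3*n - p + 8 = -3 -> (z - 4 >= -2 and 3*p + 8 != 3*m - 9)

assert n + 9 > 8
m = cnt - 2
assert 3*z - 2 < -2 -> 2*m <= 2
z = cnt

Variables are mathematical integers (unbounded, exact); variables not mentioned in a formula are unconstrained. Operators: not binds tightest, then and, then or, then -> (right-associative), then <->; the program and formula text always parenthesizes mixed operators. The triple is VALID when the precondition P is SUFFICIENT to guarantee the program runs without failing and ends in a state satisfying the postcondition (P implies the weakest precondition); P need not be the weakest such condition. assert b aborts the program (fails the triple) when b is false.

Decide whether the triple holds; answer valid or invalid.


Working backward. After the program, the postcondition 3*n - p + 8 = -3 -> (z - 4 >= -2 and 3*p + 8 != 3*m - 9) must hold; in canonical form it is 3*n = p - 11 -> (z >= 2 and 3*p != 3*m - 17).
Before z := cnt: 3*n = p - 11 -> (cnt >= 2 and 3*p != 3*m - 17)
Before assert 3*z - 2 < -2 -> 2*m <= 2: (3*z < 0 -> 2*m <= 2) and (3*n = p - 11 -> (cnt >= 2 and 3*p != 3*m - 17))
Before m := cnt - 2: (3*z < 0 -> 2*cnt <= 6) and (3*n = p - 11 -> (cnt >= 2 and 3*p != 3*cnt - 23))
Before assert n + 9 > 8: n > -1 and (3*z < 0 -> 2*cnt <= 6) and (3*n = p - 11 -> (cnt >= 2 and 3*p != 3*cnt - 23))
The weakest precondition is n > -1 and (3*z < 0 -> 2*cnt <= 6) and (3*n = p - 11 -> (cnt >= 2 and 3*p != 3*cnt - 23)).
Check whether n > -1 and (3*z < 0 -> 2*cnt <= 3) and (3*n = p - 11 -> (cnt >= 2 and 3*p != 3*cnt - 23)) implies it.
Every state satisfying the precondition satisfies the weakest precondition: the implication holds.
Answer: valid


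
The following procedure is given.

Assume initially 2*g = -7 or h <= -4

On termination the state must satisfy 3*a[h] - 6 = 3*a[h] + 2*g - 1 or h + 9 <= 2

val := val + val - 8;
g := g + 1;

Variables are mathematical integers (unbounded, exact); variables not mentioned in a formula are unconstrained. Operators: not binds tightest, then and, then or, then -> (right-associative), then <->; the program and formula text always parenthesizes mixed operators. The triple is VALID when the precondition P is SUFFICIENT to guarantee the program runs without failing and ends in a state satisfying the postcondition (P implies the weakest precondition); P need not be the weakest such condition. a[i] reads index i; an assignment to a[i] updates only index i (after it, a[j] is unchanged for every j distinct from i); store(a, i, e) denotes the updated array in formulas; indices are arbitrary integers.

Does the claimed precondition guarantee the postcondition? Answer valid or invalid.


Working backward. After the program, the postcondition 3*a[h] - 6 = 3*a[h] + 2*g - 1 or h + 9 <= 2 must hold; in canonical form it is 2*g = -5 or h <= -7.
Before g := g + 1: 2*g = -7 or h <= -7
Before val := val + val - 8: 2*g = -7 or h <= -7
The weakest precondition is 2*g = -7 or h <= -7.
Check whether 2*g = -7 or h <= -4 implies it.
Countermodel: at the initial state g = 0, h = -6, the precondition holds but the weakest precondition fails.
Answer: invalid


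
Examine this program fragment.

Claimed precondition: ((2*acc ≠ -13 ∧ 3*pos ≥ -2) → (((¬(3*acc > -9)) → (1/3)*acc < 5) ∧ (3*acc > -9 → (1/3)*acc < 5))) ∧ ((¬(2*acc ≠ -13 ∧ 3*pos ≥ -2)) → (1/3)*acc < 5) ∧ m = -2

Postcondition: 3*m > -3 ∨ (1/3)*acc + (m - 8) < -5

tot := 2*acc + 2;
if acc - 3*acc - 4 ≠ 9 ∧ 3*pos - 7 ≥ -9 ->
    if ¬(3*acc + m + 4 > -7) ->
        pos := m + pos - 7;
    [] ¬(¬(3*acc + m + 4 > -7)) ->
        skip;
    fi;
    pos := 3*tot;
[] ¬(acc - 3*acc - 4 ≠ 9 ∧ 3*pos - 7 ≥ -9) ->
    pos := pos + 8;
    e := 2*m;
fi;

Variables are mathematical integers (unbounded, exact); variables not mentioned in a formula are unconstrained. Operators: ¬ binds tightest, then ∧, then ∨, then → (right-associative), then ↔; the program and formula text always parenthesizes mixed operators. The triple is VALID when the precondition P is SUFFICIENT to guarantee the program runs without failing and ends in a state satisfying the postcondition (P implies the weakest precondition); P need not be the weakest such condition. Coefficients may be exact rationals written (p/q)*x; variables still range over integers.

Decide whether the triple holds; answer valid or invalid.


Working backward. After the program, the postcondition 3*m > -3 ∨ (1/3)*acc + (m - 8) < -5 must hold; in canonical form it is 3*m > -3 ∨ (1/3)*acc + m < 3.
Then branch requires ((¬(3*acc + m > -11)) → (3*m > -3 ∨ (1/3)*acc + m < 3)) ∧ (3*acc + m > -11 → (3*m > -3 ∨ (1/3)*acc + m < 3)); else branch requires 3*m > -3 ∨ (1/3)*acc + m < 3.
Before the if: ((2*acc ≠ -13 ∧ 3*pos ≥ -2) → (((¬(3*acc + m > -11)) → (3*m > -3 ∨ (1/3)*acc + m < 3)) ∧ (3*acc + m > -11 → (3*m > -3 ∨ (1/3)*acc + m < 3)))) ∧ ((¬(2*acc ≠ -13 ∧ 3*pos ≥ -2)) → (3*m > -3 ∨ (1/3)*acc + m < 3))
Before tot := 2*acc + 2: ((2*acc ≠ -13 ∧ 3*pos ≥ -2) → (((¬(3*acc + m > -11)) → (3*m > -3 ∨ (1/3)*acc + m < 3)) ∧ (3*acc + m > -11 → (3*m > -3 ∨ (1/3)*acc + m < 3)))) ∧ ((¬(2*acc ≠ -13 ∧ 3*pos ≥ -2)) → (3*m > -3 ∨ (1/3)*acc + m < 3))
The weakest precondition is ((2*acc ≠ -13 ∧ 3*pos ≥ -2) → (((¬(3*acc + m > -11)) → (3*m > -3 ∨ (1/3)*acc + m < 3)) ∧ (3*acc + m > -11 → (3*m > -3 ∨ (1/3)*acc + m < 3)))) ∧ ((¬(2*acc ≠ -13 ∧ 3*pos ≥ -2)) → (3*m > -3 ∨ (1/3)*acc + m < 3)).
Check whether ((2*acc ≠ -13 ∧ 3*pos ≥ -2) → (((¬(3*acc > -9)) → (1/3)*acc < 5) ∧ (3*acc > -9 → (1/3)*acc < 5))) ∧ ((¬(2*acc ≠ -13 ∧ 3*pos ≥ -2)) → (1/3)*acc < 5) ∧ m = -2 implies it.
Every state satisfying the precondition satisfies the weakest precondition: the implication holds.
Answer: valid


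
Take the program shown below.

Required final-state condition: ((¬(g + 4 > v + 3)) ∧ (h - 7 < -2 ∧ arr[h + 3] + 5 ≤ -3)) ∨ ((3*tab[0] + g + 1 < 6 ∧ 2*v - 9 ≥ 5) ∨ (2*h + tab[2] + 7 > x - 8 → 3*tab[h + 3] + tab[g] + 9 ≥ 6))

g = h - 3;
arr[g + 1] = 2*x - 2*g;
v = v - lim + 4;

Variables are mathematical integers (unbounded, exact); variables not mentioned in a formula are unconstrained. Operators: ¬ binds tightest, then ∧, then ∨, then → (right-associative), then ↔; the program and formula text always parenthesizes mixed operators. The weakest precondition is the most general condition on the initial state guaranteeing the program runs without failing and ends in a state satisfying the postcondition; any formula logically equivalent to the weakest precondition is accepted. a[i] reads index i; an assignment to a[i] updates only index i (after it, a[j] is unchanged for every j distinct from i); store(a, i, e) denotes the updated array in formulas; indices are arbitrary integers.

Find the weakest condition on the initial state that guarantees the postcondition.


Working backward. After the program, the postcondition ((¬(g + 4 > v + 3)) ∧ (h - 7 < -2 ∧ arr[h + 3] + 5 ≤ -3)) ∨ ((3*tab[0] + g + 1 < 6 ∧ 2*v - 9 ≥ 5) ∨ (2*h + tab[2] + 7 > x - 8 → 3*tab[h + 3] + tab[g] + 9 ≥ 6)) must hold; in canonical form it is ((¬(g > v - 1)) ∧ h < 5 ∧ arr[h + 3] ≤ -8) ∨ (3*tab[0] + g < 5 ∧ 2*v ≥ 14) ∨ (tab[2] + 2*h > x - 15 → 3*tab[h + 3] + tab[g] ≥ -3).
Before v := v - lim + 4: ((¬(g + lim > v + 3)) ∧ h < 5 ∧ arr[h + 3] ≤ -8) ∨ (3*tab[0] + g < 5 ∧ 2*v ≥ 2*lim + 6) ∨ (tab[2] + 2*h > x - 15 → 3*tab[h + 3] + tab[g] ≥ -3)
Before arr[g + 1] := 2*x - 2*g: ((¬(g + lim > v + 3)) ∧ h < 5 ∧ store(arr, g + 1, -2*g + 2*x)[h + 3] ≤ -8) ∨ (3*tab[0] + g < 5 ∧ 2*v ≥ 2*lim + 6) ∨ (tab[2] + 2*h > x - 15 → 3*tab[h + 3] + tab[g] ≥ -3)
Before g := h - 3: ((¬(h + lim > v + 6)) ∧ h < 5 ∧ store(arr, h - 2, -2*h + 2*x + 6)[h + 3] ≤ -8) ∨ (3*tab[0] + h < 8 ∧ 2*v ≥ 2*lim + 6) ∨ (tab[2] + 2*h > x - 15 → 3*tab[h + 3] + tab[h - 3] ≥ -3)
Answer: WP = ((¬(h + lim > v + 6)) ∧ h < 5 ∧ store(arr, h - 2, -2*h + 2*x + 6)[h + 3] ≤ -8) ∨ (3*tab[0] + h < 8 ∧ 2*v ≥ 2*lim + 6) ∨ (tab[2] + 2*h > x - 15 → 3*tab[h + 3] + tab[h - 3] ≥ -3)


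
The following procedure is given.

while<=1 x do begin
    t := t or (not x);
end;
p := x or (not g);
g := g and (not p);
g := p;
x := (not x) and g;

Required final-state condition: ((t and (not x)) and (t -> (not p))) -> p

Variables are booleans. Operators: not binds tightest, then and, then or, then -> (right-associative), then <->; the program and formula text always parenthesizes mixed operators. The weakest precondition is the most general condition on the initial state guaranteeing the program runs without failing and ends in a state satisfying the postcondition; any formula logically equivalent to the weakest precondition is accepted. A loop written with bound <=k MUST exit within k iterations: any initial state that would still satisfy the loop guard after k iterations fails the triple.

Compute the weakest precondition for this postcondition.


Working backward. After the program, the postcondition ((t and (not x)) and (t -> (not p))) -> p must hold; in canonical form it is (t and (not x) and (t -> (not p))) -> p.
Before x := (not x) and g: (t and (not ((not x) and g)) and (t -> (not p))) -> p
Before g := p: (t and (not ((not x) and p)) and (t -> (not p))) -> p
Before g := g and (not p): (t and (not ((not x) and p)) and (t -> (not p))) -> p
Before p := x or (not g): (t and (not ((not x) and (x or (not g)))) and (t -> (not (x or (not g))))) -> (x or (not g))
Before the loop (bound <=1), unroll the exhaustion recursion (WP_0 = exit-now case; WP_j = one more guarded iteration, up to j = 1):
  WP_0: (not x) and ((t and (not ((not x) and (x or (not g)))) and (t -> (not (x or (not g))))) -> (x or (not g)))
  WP_1: (x -> ((not x) and (((t or (not x)) and (not ((not x) and (x or (not g)))) and ((t or (not x)) -> (not (x or (not g))))) -> (x or (not g))))) and ((not x) -> ((t and (not ((not x) and (x or (not g)))) and (t -> (not (x or (not g))))) -> (x or (not g))))
So before the loop: (x -> ((not x) and (((t or (not x)) and (not ((not x) and (x or (not g)))) and ((t or (not x)) -> (not (x or (not g))))) -> (x or (not g))))) and ((not x) -> ((t and (not ((not x) and (x or (not g)))) and (t -> (not (x or (not g))))) -> (x or (not g))))
Answer: WP = (x -> ((not x) and (((t or (not x)) and (not ((not x) and (x or (not g)))) and ((t or (not x)) -> (not (x or (not g))))) -> (x or (not g))))) and ((not x) -> ((t and (not ((not x) and (x or (not g)))) and (t -> (not (x or (not g))))) -> (x or (not g))))


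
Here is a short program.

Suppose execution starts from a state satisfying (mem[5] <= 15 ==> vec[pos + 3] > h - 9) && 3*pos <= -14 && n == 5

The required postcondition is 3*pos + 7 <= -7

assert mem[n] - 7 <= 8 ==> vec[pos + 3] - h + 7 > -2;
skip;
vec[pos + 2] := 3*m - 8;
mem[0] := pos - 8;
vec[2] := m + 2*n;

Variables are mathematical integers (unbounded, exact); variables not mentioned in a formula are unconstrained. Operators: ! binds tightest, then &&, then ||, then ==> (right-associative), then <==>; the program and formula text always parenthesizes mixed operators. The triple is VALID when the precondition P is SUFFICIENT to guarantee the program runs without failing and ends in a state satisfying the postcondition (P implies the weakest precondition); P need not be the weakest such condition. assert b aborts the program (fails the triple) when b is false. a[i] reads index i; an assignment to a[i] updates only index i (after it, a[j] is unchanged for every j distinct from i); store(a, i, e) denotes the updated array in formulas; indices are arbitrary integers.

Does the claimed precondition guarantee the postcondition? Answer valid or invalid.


Working backward. After the program, the postcondition 3*pos + 7 <= -7 must hold; in canonical form it is 3*pos <= -14.
Before vec[2] := m + 2*n: 3*pos <= -14
Before mem[0] := pos - 8: 3*pos <= -14
Before vec[pos + 2] := 3*m - 8: 3*pos <= -14
Before skip: 3*pos <= -14
Before assert mem[n] - 7 <= 8 ==> vec[pos + 3] - h + 7 > -2: (mem[n] <= 15 ==> vec[pos + 3] > h - 9) && 3*pos <= -14
The weakest precondition is (mem[n] <= 15 ==> vec[pos + 3] > h - 9) && 3*pos <= -14.
Check whether (mem[5] <= 15 ==> vec[pos + 3] > h - 9) && 3*pos <= -14 && n == 5 implies it.
Every state satisfying the precondition satisfies the weakest precondition: the implication holds.
Answer: valid
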